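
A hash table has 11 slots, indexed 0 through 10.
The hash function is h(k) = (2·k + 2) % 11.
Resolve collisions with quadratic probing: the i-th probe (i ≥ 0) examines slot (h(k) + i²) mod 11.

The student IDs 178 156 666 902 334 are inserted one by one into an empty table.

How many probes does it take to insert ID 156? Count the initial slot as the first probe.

2

178 hashes to 6; slot 6 is free -> place at 6.
156 hashes to 6; 6 taken -> place at 7.
666 hashes to 3; slot 3 is free -> place at 3.
902 hashes to 2; slot 2 is free -> place at 2.
334 hashes to 10; slot 10 is free -> place at 10.
Table: [_, _, 902, 666, _, _, 178, 156, _, _, 334]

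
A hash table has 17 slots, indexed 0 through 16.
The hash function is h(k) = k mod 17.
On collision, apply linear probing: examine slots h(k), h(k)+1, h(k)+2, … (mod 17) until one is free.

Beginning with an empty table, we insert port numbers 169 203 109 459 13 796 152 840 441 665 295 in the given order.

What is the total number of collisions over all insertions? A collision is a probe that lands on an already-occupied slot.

169 hashes to 16; slot 16 is free → place at 16.
203 hashes to 16; 16 taken → place at 0.
109 hashes to 7; slot 7 is free → place at 7.
459 hashes to 0; 0 taken → place at 1.
13 hashes to 13; slot 13 is free → place at 13.
796 hashes to 14; slot 14 is free → place at 14.
152 hashes to 16; 16,0,1 taken → place at 2.
840 hashes to 7; 7 taken → place at 8.
441 hashes to 16; 16,0,1,2 taken → place at 3.
665 hashes to 2; 2,3 taken → place at 4.
295 hashes to 6; slot 6 is free → place at 6.
Table: [203, 459, 152, 441, 665, -, 295, 109, 840, -, -, -, -, 13, 796, -, 169]

12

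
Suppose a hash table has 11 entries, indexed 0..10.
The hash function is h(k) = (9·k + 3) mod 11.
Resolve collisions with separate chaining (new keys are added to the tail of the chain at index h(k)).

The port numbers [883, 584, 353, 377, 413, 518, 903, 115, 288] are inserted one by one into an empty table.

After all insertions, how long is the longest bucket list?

4

Insert 883: h=8, bucket 8 empty -> new chain.
Insert 584: h=1, bucket 1 empty -> new chain.
Insert 353: h=1, bucket 1 nonempty -> append to chain.
Insert 377: h=8, bucket 8 nonempty -> append to chain.
Insert 413: h=2, bucket 2 empty -> new chain.
Insert 518: h=1, bucket 1 nonempty -> append to chain.
Insert 903: h=1, bucket 1 nonempty -> append to chain.
Insert 115: h=4, bucket 4 empty -> new chain.
Insert 288: h=10, bucket 10 empty -> new chain.
Final buckets:
0: .
1: 584 -> 353 -> 518 -> 903
2: 413
3: .
4: 115
5: .
6: .
7: .
8: 883 -> 377
9: .
10: 288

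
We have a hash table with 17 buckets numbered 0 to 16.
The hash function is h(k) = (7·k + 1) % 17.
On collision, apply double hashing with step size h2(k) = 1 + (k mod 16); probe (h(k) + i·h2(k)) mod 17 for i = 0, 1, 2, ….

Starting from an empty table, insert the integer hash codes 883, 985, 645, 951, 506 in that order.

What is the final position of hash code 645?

883: h=11 → slot 11
985: h=11, h2=10, probe 11,4 → slot 4
645: h=11, h2=6, probe 11,0 → slot 0
951: h=11, h2=8, probe 11,2 → slot 2
506: h=7 → slot 7
Table: [645, -, 951, -, 985, -, -, 506, -, -, -, 883, -, -, -, -, -]

0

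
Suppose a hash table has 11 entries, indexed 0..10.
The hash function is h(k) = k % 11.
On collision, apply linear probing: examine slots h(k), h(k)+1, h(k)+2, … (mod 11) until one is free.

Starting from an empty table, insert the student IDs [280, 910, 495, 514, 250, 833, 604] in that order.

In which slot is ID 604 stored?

280 hashes to 5; slot 5 is free -> place at 5.
910 hashes to 8; slot 8 is free -> place at 8.
495 hashes to 0; slot 0 is free -> place at 0.
514 hashes to 8; 8 taken -> place at 9.
250 hashes to 8; 8,9 taken -> place at 10.
833 hashes to 8; 8,9,10,0 taken -> place at 1.
604 hashes to 10; 10,0,1 taken -> place at 2.
Table: [495, 833, 604, —, —, 280, —, —, 910, 514, 250]

2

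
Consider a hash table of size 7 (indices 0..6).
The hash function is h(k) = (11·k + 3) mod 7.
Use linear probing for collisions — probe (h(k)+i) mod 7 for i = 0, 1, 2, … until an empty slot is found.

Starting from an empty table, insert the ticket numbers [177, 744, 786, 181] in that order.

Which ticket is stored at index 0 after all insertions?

177 hashes to 4; slot 4 is free => place at 4.
744 hashes to 4; 4 taken => place at 5.
786 hashes to 4; 4,5 taken => place at 6.
181 hashes to 6; 6 taken => place at 0.
Table: [181, —, —, —, 177, 744, 786]

181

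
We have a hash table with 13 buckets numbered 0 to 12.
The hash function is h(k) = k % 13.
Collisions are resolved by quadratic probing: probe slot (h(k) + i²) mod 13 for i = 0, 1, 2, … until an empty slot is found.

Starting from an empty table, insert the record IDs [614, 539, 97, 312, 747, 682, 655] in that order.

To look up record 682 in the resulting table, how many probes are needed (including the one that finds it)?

614: h=3 => slot 3
539: h=6 => slot 6
97: h=6, probe 6,7 => slot 7
312: h=0 => slot 0
747: h=6, probe 6,7,10 => slot 10
682: h=6, probe 6,7,10,2 => slot 2
655: h=5 => slot 5
Table: [312, ., 682, 614, ., 655, 539, 97, ., ., 747, ., .]
Lookup 682: h=6, probe 6,7,10,2 → found at 2.

4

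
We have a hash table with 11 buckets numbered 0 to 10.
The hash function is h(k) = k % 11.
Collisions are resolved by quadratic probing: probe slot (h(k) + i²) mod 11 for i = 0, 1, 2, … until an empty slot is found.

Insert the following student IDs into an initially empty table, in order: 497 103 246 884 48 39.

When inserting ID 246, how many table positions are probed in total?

2

497: h=2 → slot 2
103: h=4 → slot 4
246: h=4, probe 4,5 → slot 5
884: h=4, probe 4,5,8 → slot 8
48: h=4, probe 4,5,8,2,9 → slot 9
39: h=6 → slot 6
Table: [—, —, 497, —, 103, 246, 39, —, 884, 48, —]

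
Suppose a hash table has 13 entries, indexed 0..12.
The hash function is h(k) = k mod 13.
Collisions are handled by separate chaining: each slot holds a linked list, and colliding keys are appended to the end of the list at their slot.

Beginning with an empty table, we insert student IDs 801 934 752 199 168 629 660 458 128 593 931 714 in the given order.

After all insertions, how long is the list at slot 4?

1

Insert 801: h=8, bucket 8 empty -> new chain.
Insert 934: h=11, bucket 11 empty -> new chain.
Insert 752: h=11, bucket 11 nonempty -> append to chain.
Insert 199: h=4, bucket 4 empty -> new chain.
Insert 168: h=12, bucket 12 empty -> new chain.
Insert 629: h=5, bucket 5 empty -> new chain.
Insert 660: h=10, bucket 10 empty -> new chain.
Insert 458: h=3, bucket 3 empty -> new chain.
Insert 128: h=11, bucket 11 nonempty -> append to chain.
Insert 593: h=8, bucket 8 nonempty -> append to chain.
Insert 931: h=8, bucket 8 nonempty -> append to chain.
Insert 714: h=12, bucket 12 nonempty -> append to chain.
Final buckets:
0: .
1: .
2: .
3: 458
4: 199
5: 629
6: .
7: .
8: 801 -> 593 -> 931
9: .
10: 660
11: 934 -> 752 -> 128
12: 168 -> 714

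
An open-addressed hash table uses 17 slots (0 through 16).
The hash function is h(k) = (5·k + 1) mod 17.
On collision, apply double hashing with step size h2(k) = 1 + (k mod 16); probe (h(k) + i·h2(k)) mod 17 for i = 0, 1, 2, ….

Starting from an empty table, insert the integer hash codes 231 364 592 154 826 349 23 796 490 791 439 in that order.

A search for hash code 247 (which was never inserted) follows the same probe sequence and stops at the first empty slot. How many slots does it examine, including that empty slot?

Insert 231: h=0, slot 0 empty => index 0.
Insert 364: h=2, slot 2 empty => index 2.
Insert 592: h=3, slot 3 empty => index 3.
Insert 154: h=6, slot 6 empty => index 6.
Insert 826: h=0, h2=11, slot 0 occupied => index 11.
Insert 349: h=12, slot 12 empty => index 12.
Insert 23: h=14, slot 14 empty => index 14.
Insert 796: h=3, h2=13, slot 3 occupied => index 16.
Insert 490: h=3, h2=11, slots 3,14 occupied => index 8.
Insert 791: h=12, h2=8, slots 12,3,11,2 occupied => index 10.
Insert 439: h=3, h2=8, slots 3,11,2,10 occupied => index 1.
Table: [231, 439, 364, 592, ∅, ∅, 154, ∅, 490, ∅, 791, 826, 349, ∅, 23, ∅, 796]
Lookup 247: h=12, h2=8, probe 12,3,11,2,10,1,9 → slot 9 empty, not found.

7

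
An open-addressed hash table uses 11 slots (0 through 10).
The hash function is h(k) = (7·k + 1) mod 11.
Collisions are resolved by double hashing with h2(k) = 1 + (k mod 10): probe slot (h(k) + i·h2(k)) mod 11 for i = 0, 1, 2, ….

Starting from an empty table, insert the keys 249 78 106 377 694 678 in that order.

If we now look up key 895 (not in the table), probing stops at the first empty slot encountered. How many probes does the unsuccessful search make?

249 hashes to 6; slot 6 is free → place at 6.
78 hashes to 8; slot 8 is free → place at 8.
106 hashes to 6, h2=7; 6 taken → place at 2.
377 hashes to 0; slot 0 is free → place at 0.
694 hashes to 8, h2=5; 8,2 taken → place at 7.
678 hashes to 6, h2=9; 6 taken → place at 4.
Table: [377, ∅, 106, ∅, 678, ∅, 249, 694, 78, ∅, ∅]
Lookup 895: h=7, h2=6, probe 7,2,8,3 → slot 3 empty, not found.

4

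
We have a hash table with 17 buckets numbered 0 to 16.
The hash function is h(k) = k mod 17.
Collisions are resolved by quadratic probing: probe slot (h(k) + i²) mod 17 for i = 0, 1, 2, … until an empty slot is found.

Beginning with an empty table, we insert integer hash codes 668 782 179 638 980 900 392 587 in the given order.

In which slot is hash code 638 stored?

Insert 668: h=5, slot 5 empty -> index 5.
Insert 782: h=0, slot 0 empty -> index 0.
Insert 179: h=9, slot 9 empty -> index 9.
Insert 638: h=9, slot 9 occupied -> index 10.
Insert 980: h=11, slot 11 empty -> index 11.
Insert 900: h=16, slot 16 empty -> index 16.
Insert 392: h=1, slot 1 empty -> index 1.
Insert 587: h=9, slots 9,10 occupied -> index 13.
Table: [782, 392, _, _, _, 668, _, _, _, 179, 638, 980, _, 587, _, _, 900]

10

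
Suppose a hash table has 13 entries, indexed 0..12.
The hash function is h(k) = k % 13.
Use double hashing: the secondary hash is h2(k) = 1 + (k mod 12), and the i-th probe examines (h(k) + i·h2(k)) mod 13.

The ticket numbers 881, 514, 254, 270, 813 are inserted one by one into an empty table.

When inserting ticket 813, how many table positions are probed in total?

Insert 881: h=10, slot 10 empty => index 10.
Insert 514: h=7, slot 7 empty => index 7.
Insert 254: h=7, h2=3, slots 7,10 occupied => index 0.
Insert 270: h=10, h2=7, slot 10 occupied => index 4.
Insert 813: h=7, h2=10, slots 7,4 occupied => index 1.
Table: [254, 813, -, -, 270, -, -, 514, -, -, 881, -, -]

3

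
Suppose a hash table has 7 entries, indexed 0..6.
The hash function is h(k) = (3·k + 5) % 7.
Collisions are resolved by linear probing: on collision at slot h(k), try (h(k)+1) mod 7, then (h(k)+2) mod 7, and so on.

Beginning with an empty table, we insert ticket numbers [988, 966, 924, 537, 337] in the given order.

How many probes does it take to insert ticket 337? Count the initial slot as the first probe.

988: h=1 → slot 1
966: h=5 → slot 5
924: h=5, probe 5,6 → slot 6
537: h=6, probe 6,0 → slot 0
337: h=1, probe 1,2 → slot 2
Table: [537, 988, 337, ∅, ∅, 966, 924]

2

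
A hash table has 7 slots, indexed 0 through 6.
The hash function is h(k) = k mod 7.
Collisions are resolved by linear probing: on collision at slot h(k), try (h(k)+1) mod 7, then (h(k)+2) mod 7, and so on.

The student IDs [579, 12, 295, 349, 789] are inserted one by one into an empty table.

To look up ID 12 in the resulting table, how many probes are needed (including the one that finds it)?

Insert 579: h=5, slot 5 empty → index 5.
Insert 12: h=5, slot 5 occupied → index 6.
Insert 295: h=1, slot 1 empty → index 1.
Insert 349: h=6, slot 6 occupied → index 0.
Insert 789: h=5, slots 5,6,0,1 occupied → index 2.
Table: [349, 295, 789, —, —, 579, 12]
Lookup 12: h=5, probe 5,6 → found at 6.

2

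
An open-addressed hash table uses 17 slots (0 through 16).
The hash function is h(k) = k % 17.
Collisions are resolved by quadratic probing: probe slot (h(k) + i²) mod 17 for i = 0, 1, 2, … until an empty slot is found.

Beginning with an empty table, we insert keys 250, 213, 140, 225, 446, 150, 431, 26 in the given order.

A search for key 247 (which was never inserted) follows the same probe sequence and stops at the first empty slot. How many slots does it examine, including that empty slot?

3

250 hashes to 12; slot 12 is free -> place at 12.
213 hashes to 9; slot 9 is free -> place at 9.
140 hashes to 4; slot 4 is free -> place at 4.
225 hashes to 4; 4 taken -> place at 5.
446 hashes to 4; 4,5 taken -> place at 8.
150 hashes to 14; slot 14 is free -> place at 14.
431 hashes to 6; slot 6 is free -> place at 6.
26 hashes to 9; 9 taken -> place at 10.
Table: [—, —, —, —, 140, 225, 431, —, 446, 213, 26, —, 250, —, 150, —, —]
Lookup 247: h=9, probe 9,10,13 → slot 13 empty, not found.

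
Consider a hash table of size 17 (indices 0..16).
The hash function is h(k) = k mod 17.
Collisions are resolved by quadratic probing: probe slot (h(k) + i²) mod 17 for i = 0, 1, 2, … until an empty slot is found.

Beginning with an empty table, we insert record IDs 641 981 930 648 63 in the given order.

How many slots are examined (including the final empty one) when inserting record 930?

3

Insert 641: h=12, slot 12 empty -> index 12.
Insert 981: h=12, slot 12 occupied -> index 13.
Insert 930: h=12, slots 12,13 occupied -> index 16.
Insert 648: h=2, slot 2 empty -> index 2.
Insert 63: h=12, slots 12,13,16 occupied -> index 4.
Table: [∅, ∅, 648, ∅, 63, ∅, ∅, ∅, ∅, ∅, ∅, ∅, 641, 981, ∅, ∅, 930]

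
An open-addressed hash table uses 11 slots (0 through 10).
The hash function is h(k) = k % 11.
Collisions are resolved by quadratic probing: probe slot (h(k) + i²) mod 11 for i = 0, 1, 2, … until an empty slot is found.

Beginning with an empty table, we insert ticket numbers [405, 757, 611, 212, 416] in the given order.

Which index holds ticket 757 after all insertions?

10

Insert 405: h=9, slot 9 empty -> index 9.
Insert 757: h=9, slot 9 occupied -> index 10.
Insert 611: h=6, slot 6 empty -> index 6.
Insert 212: h=3, slot 3 empty -> index 3.
Insert 416: h=9, slots 9,10 occupied -> index 2.
Table: [_, _, 416, 212, _, _, 611, _, _, 405, 757]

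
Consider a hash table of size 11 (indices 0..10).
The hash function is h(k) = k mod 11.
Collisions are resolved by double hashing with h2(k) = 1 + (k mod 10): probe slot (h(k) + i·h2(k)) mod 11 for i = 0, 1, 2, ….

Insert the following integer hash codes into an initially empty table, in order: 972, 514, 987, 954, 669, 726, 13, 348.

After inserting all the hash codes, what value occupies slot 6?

972: h=4 -> slot 4
514: h=8 -> slot 8
987: h=8, h2=8, probe 8,5 -> slot 5
954: h=8, h2=5, probe 8,2 -> slot 2
669: h=9 -> slot 9
726: h=0 -> slot 0
13: h=2, h2=4, probe 2,6 -> slot 6
348: h=7 -> slot 7
Table: [726, ., 954, ., 972, 987, 13, 348, 514, 669, .]

13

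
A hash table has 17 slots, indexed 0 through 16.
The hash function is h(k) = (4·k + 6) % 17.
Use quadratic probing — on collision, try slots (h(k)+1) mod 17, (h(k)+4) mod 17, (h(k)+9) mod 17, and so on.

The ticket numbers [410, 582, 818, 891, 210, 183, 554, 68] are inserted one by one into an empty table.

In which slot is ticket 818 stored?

15

Insert 410: h=14, slot 14 empty → index 14.
Insert 582: h=5, slot 5 empty → index 5.
Insert 818: h=14, slot 14 occupied → index 15.
Insert 891: h=0, slot 0 empty → index 0.
Insert 210: h=13, slot 13 empty → index 13.
Insert 183: h=7, slot 7 empty → index 7.
Insert 554: h=12, slot 12 empty → index 12.
Insert 68: h=6, slot 6 empty → index 6.
Table: [891, _, _, _, _, 582, 68, 183, _, _, _, _, 554, 210, 410, 818, _]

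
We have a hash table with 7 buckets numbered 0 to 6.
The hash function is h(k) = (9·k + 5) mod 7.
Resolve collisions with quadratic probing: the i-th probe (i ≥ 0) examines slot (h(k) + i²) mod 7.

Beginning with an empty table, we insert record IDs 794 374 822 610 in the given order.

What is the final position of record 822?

Insert 794: h=4, slot 4 empty => index 4.
Insert 374: h=4, slot 4 occupied => index 5.
Insert 822: h=4, slots 4,5 occupied => index 1.
Insert 610: h=0, slot 0 empty => index 0.
Table: [610, 822, -, -, 794, 374, -]

1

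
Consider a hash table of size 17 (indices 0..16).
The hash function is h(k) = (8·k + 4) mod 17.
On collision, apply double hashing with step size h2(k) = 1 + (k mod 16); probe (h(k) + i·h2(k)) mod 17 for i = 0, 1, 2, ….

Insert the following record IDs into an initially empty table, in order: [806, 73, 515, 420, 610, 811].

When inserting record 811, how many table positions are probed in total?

Insert 806: h=9, slot 9 empty -> index 9.
Insert 73: h=10, slot 10 empty -> index 10.
Insert 515: h=10, h2=4, slot 10 occupied -> index 14.
Insert 420: h=15, slot 15 empty -> index 15.
Insert 610: h=5, slot 5 empty -> index 5.
Insert 811: h=15, h2=12, slots 15,10,5 occupied -> index 0.
Table: [811, —, —, —, —, 610, —, —, —, 806, 73, —, —, —, 515, 420, —]

4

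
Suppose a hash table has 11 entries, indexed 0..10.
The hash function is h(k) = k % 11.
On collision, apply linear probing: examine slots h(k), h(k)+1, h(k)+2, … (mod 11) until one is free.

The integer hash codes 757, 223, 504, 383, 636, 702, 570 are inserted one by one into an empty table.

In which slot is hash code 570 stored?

757 hashes to 9; slot 9 is free → place at 9.
223 hashes to 3; slot 3 is free → place at 3.
504 hashes to 9; 9 taken → place at 10.
383 hashes to 9; 9,10 taken → place at 0.
636 hashes to 9; 9,10,0 taken → place at 1.
702 hashes to 9; 9,10,0,1 taken → place at 2.
570 hashes to 9; 9,10,0,1,2,3 taken → place at 4.
Table: [383, 636, 702, 223, 570, ., ., ., ., 757, 504]

4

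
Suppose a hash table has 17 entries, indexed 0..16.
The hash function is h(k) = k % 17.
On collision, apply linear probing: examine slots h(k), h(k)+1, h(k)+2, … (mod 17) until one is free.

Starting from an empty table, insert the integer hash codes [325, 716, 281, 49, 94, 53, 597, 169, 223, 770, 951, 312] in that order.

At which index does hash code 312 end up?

8

325: h=2 -> slot 2
716: h=2, probe 2,3 -> slot 3
281: h=9 -> slot 9
49: h=15 -> slot 15
94: h=9, probe 9,10 -> slot 10
53: h=2, probe 2,3,4 -> slot 4
597: h=2, probe 2,3,4,5 -> slot 5
169: h=16 -> slot 16
223: h=2, probe 2,3,4,5,6 -> slot 6
770: h=5, probe 5,6,7 -> slot 7
951: h=16, probe 16,0 -> slot 0
312: h=6, probe 6,7,8 -> slot 8
Table: [951, _, 325, 716, 53, 597, 223, 770, 312, 281, 94, _, _, _, _, 49, 169]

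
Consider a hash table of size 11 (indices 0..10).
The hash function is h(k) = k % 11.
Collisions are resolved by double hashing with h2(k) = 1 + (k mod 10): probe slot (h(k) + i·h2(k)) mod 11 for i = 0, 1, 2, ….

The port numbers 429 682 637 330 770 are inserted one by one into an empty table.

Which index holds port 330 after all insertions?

429: h=0 -> slot 0
682: h=0, h2=3, probe 0,3 -> slot 3
637: h=10 -> slot 10
330: h=0, h2=1, probe 0,1 -> slot 1
770: h=0, h2=1, probe 0,1,2 -> slot 2
Table: [429, 330, 770, 682, —, —, —, —, —, —, 637]

1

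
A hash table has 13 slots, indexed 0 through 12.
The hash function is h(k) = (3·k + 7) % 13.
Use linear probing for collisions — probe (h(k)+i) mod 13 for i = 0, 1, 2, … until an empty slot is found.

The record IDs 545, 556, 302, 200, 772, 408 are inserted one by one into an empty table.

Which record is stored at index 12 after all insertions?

408

545 hashes to 4; slot 4 is free → place at 4.
556 hashes to 11; slot 11 is free → place at 11.
302 hashes to 3; slot 3 is free → place at 3.
200 hashes to 9; slot 9 is free → place at 9.
772 hashes to 9; 9 taken → place at 10.
408 hashes to 9; 9,10,11 taken → place at 12.
Table: [∅, ∅, ∅, 302, 545, ∅, ∅, ∅, ∅, 200, 772, 556, 408]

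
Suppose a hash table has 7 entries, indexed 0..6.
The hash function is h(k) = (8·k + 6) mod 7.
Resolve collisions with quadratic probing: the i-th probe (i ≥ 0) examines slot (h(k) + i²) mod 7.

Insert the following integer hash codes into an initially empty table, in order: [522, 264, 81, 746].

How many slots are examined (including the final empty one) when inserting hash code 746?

4

522 hashes to 3; slot 3 is free -> place at 3.
264 hashes to 4; slot 4 is free -> place at 4.
81 hashes to 3; 3,4 taken -> place at 0.
746 hashes to 3; 3,4,0 taken -> place at 5.
Table: [81, ∅, ∅, 522, 264, 746, ∅]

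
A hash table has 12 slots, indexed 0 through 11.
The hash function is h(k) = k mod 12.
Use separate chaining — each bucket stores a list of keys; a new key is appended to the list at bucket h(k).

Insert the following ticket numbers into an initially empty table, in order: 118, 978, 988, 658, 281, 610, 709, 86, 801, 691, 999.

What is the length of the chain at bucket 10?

118 → bucket 10
978 → bucket 6
988 → bucket 4
658 → bucket 10 (collision)
281 → bucket 5
610 → bucket 10 (collision)
709 → bucket 1
86 → bucket 2
801 → bucket 9
691 → bucket 7
999 → bucket 3
Final buckets:
0: -
1: 709
2: 86
3: 999
4: 988
5: 281
6: 978
7: 691
8: -
9: 801
10: 118 -> 658 -> 610
11: -

3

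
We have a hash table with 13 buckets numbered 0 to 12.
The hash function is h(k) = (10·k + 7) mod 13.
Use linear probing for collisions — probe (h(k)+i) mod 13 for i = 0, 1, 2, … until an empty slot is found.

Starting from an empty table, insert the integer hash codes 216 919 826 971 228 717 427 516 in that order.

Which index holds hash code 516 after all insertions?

216 hashes to 9; slot 9 is free → place at 9.
919 hashes to 6; slot 6 is free → place at 6.
826 hashes to 12; slot 12 is free → place at 12.
971 hashes to 6; 6 taken → place at 7.
228 hashes to 12; 12 taken → place at 0.
717 hashes to 1; slot 1 is free → place at 1.
427 hashes to 0; 0,1 taken → place at 2.
516 hashes to 6; 6,7 taken → place at 8.
Table: [228, 717, 427, ., ., ., 919, 971, 516, 216, ., ., 826]

8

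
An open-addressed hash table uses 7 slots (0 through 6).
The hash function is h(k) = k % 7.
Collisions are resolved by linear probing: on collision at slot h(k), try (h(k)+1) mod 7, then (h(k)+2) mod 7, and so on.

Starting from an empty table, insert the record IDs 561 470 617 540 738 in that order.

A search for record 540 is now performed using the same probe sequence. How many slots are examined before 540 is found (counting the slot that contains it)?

561: h=1 -> slot 1
470: h=1, probe 1,2 -> slot 2
617: h=1, probe 1,2,3 -> slot 3
540: h=1, probe 1,2,3,4 -> slot 4
738: h=3, probe 3,4,5 -> slot 5
Table: [—, 561, 470, 617, 540, 738, —]
Lookup 540: h=1, probe 1,2,3,4 → found at 4.

4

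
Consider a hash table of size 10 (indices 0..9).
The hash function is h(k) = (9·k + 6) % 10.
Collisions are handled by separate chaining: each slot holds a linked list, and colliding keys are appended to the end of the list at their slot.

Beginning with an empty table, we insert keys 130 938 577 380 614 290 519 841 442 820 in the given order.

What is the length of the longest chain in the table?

Insert 130: h=6, bucket 6 empty -> new chain.
Insert 938: h=8, bucket 8 empty -> new chain.
Insert 577: h=9, bucket 9 empty -> new chain.
Insert 380: h=6, bucket 6 nonempty -> append to chain.
Insert 614: h=2, bucket 2 empty -> new chain.
Insert 290: h=6, bucket 6 nonempty -> append to chain.
Insert 519: h=7, bucket 7 empty -> new chain.
Insert 841: h=5, bucket 5 empty -> new chain.
Insert 442: h=4, bucket 4 empty -> new chain.
Insert 820: h=6, bucket 6 nonempty -> append to chain.
Final buckets:
0: —
1: —
2: 614
3: —
4: 442
5: 841
6: 130 -> 380 -> 290 -> 820
7: 519
8: 938
9: 577

4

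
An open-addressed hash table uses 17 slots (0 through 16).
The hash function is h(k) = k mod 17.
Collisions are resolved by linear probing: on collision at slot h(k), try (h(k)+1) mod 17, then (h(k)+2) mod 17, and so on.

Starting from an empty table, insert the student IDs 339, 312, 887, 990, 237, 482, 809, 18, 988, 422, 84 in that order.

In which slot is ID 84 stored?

5

339: h=16 -> slot 16
312: h=6 -> slot 6
887: h=3 -> slot 3
990: h=4 -> slot 4
237: h=16, probe 16,0 -> slot 0
482: h=6, probe 6,7 -> slot 7
809: h=10 -> slot 10
18: h=1 -> slot 1
988: h=2 -> slot 2
422: h=14 -> slot 14
84: h=16, probe 16,0,1,2,3,4,5 -> slot 5
Table: [237, 18, 988, 887, 990, 84, 312, 482, —, —, 809, —, —, —, 422, —, 339]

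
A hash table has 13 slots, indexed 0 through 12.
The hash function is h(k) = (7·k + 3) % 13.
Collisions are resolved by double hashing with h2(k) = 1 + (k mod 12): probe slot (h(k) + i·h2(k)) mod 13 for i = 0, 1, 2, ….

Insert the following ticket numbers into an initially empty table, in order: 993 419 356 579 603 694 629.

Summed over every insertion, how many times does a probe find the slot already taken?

993: h=12 -> slot 12
419: h=11 -> slot 11
356: h=12, h2=9, probe 12,8 -> slot 8
579: h=0 -> slot 0
603: h=12, h2=4, probe 12,3 -> slot 3
694: h=12, h2=11, probe 12,10 -> slot 10
629: h=12, h2=6, probe 12,5 -> slot 5
Table: [579, ., ., 603, ., 629, ., ., 356, ., 694, 419, 993]

4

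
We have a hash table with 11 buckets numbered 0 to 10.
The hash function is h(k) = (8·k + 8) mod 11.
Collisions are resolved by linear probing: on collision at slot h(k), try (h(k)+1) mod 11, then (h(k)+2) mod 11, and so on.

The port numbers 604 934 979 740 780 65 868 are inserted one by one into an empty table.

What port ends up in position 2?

780

Insert 604: h=0, slot 0 empty → index 0.
Insert 934: h=0, slot 0 occupied → index 1.
Insert 979: h=8, slot 8 empty → index 8.
Insert 740: h=10, slot 10 empty → index 10.
Insert 780: h=0, slots 0,1 occupied → index 2.
Insert 65: h=0, slots 0,1,2 occupied → index 3.
Insert 868: h=0, slots 0,1,2,3 occupied → index 4.
Table: [604, 934, 780, 65, 868, ., ., ., 979, ., 740]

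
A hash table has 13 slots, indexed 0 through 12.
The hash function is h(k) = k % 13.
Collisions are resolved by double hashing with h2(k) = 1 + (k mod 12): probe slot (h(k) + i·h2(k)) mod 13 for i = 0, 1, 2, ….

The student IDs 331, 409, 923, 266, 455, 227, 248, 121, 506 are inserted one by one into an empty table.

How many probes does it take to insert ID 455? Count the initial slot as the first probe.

Insert 331: h=6, slot 6 empty -> index 6.
Insert 409: h=6, h2=2, slot 6 occupied -> index 8.
Insert 923: h=0, slot 0 empty -> index 0.
Insert 266: h=6, h2=3, slot 6 occupied -> index 9.
Insert 455: h=0, h2=12, slot 0 occupied -> index 12.
Insert 227: h=6, h2=12, slot 6 occupied -> index 5.
Insert 248: h=1, slot 1 empty -> index 1.
Insert 121: h=4, slot 4 empty -> index 4.
Insert 506: h=12, h2=3, slot 12 occupied -> index 2.
Table: [923, 248, 506, -, 121, 227, 331, -, 409, 266, -, -, 455]

2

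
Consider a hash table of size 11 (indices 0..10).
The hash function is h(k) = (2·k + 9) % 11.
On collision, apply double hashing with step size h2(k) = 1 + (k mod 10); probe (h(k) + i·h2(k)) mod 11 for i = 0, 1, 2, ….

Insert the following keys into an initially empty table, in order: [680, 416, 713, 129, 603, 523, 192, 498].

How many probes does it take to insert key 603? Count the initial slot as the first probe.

680 hashes to 5; slot 5 is free => place at 5.
416 hashes to 5, h2=7; 5 taken => place at 1.
713 hashes to 5, h2=4; 5 taken => place at 9.
129 hashes to 3; slot 3 is free => place at 3.
603 hashes to 5, h2=4; 5,9 taken => place at 2.
523 hashes to 10; slot 10 is free => place at 10.
192 hashes to 8; slot 8 is free => place at 8.
498 hashes to 4; slot 4 is free => place at 4.
Table: [—, 416, 603, 129, 498, 680, —, —, 192, 713, 523]

3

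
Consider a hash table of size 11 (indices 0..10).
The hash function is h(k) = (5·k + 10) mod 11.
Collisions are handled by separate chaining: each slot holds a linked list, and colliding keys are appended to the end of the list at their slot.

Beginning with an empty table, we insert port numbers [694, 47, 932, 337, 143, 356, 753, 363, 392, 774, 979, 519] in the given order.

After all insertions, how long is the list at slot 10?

694 → bucket 4
47 → bucket 3
932 → bucket 6
337 → bucket 1
143 → bucket 10
356 → bucket 8
753 → bucket 2
363 → bucket 10 (collision)
392 → bucket 1 (collision)
774 → bucket 8 (collision)
979 → bucket 10 (collision)
519 → bucket 9
Final buckets:
0: _
1: 337 -> 392
2: 753
3: 47
4: 694
5: _
6: 932
7: _
8: 356 -> 774
9: 519
10: 143 -> 363 -> 979

3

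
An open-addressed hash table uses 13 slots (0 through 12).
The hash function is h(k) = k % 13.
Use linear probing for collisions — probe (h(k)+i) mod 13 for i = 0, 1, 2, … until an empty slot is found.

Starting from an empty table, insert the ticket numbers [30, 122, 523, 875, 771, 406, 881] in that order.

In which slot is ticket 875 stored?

6

30: h=4 -> slot 4
122: h=5 -> slot 5
523: h=3 -> slot 3
875: h=4, probe 4,5,6 -> slot 6
771: h=4, probe 4,5,6,7 -> slot 7
406: h=3, probe 3,4,5,6,7,8 -> slot 8
881: h=10 -> slot 10
Table: [-, -, -, 523, 30, 122, 875, 771, 406, -, 881, -, -]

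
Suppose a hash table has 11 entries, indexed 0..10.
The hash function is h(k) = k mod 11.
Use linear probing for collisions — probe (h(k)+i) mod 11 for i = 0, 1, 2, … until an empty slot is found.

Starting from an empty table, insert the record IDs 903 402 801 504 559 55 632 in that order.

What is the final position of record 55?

Insert 903: h=1, slot 1 empty → index 1.
Insert 402: h=6, slot 6 empty → index 6.
Insert 801: h=9, slot 9 empty → index 9.
Insert 504: h=9, slot 9 occupied → index 10.
Insert 559: h=9, slots 9,10 occupied → index 0.
Insert 55: h=0, slots 0,1 occupied → index 2.
Insert 632: h=5, slot 5 empty → index 5.
Table: [559, 903, 55, ., ., 632, 402, ., ., 801, 504]

2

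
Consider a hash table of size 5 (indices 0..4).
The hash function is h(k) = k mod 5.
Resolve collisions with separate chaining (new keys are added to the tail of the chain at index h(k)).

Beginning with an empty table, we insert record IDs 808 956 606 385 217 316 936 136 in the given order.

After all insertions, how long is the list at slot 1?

Insert 808: h=3, bucket 3 empty -> new chain.
Insert 956: h=1, bucket 1 empty -> new chain.
Insert 606: h=1, bucket 1 nonempty -> append to chain.
Insert 385: h=0, bucket 0 empty -> new chain.
Insert 217: h=2, bucket 2 empty -> new chain.
Insert 316: h=1, bucket 1 nonempty -> append to chain.
Insert 936: h=1, bucket 1 nonempty -> append to chain.
Insert 136: h=1, bucket 1 nonempty -> append to chain.
Final buckets:
0: 385
1: 956 -> 606 -> 316 -> 936 -> 136
2: 217
3: 808
4: —

5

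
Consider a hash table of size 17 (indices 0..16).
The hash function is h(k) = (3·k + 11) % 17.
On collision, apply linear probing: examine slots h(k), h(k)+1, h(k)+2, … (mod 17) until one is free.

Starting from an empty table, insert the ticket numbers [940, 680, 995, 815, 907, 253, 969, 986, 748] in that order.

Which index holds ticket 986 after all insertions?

14

940 hashes to 9; slot 9 is free -> place at 9.
680 hashes to 11; slot 11 is free -> place at 11.
995 hashes to 4; slot 4 is free -> place at 4.
815 hashes to 8; slot 8 is free -> place at 8.
907 hashes to 12; slot 12 is free -> place at 12.
253 hashes to 5; slot 5 is free -> place at 5.
969 hashes to 11; 11,12 taken -> place at 13.
986 hashes to 11; 11,12,13 taken -> place at 14.
748 hashes to 11; 11,12,13,14 taken -> place at 15.
Table: [., ., ., ., 995, 253, ., ., 815, 940, ., 680, 907, 969, 986, 748, .]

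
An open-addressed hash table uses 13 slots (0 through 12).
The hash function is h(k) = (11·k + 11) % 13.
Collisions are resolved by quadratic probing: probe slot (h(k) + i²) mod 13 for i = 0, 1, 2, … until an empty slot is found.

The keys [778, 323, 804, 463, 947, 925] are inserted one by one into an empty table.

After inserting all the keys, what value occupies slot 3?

323

778 hashes to 2; slot 2 is free → place at 2.
323 hashes to 2; 2 taken → place at 3.
804 hashes to 2; 2,3 taken → place at 6.
463 hashes to 8; slot 8 is free → place at 8.
947 hashes to 2; 2,3,6 taken → place at 11.
925 hashes to 7; slot 7 is free → place at 7.
Table: [., ., 778, 323, ., ., 804, 925, 463, ., ., 947, .]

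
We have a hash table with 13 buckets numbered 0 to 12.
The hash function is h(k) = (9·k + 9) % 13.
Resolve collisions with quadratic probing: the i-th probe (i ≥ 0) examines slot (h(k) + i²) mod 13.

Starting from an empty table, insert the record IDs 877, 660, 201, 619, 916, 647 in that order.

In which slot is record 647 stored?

877 hashes to 11; slot 11 is free → place at 11.
660 hashes to 8; slot 8 is free → place at 8.
201 hashes to 11; 11 taken → place at 12.
619 hashes to 3; slot 3 is free → place at 3.
916 hashes to 11; 11,12 taken → place at 2.
647 hashes to 8; 8 taken → place at 9.
Table: [—, —, 916, 619, —, —, —, —, 660, 647, —, 877, 201]

9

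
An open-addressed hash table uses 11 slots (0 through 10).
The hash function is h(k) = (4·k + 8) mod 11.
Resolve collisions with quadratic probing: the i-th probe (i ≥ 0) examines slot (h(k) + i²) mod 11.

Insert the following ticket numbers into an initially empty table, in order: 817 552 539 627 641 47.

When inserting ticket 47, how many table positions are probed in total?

817 hashes to 9; slot 9 is free -> place at 9.
552 hashes to 5; slot 5 is free -> place at 5.
539 hashes to 8; slot 8 is free -> place at 8.
627 hashes to 8; 8,9 taken -> place at 1.
641 hashes to 9; 9 taken -> place at 10.
47 hashes to 9; 9,10 taken -> place at 2.
Table: [., 627, 47, ., ., 552, ., ., 539, 817, 641]

3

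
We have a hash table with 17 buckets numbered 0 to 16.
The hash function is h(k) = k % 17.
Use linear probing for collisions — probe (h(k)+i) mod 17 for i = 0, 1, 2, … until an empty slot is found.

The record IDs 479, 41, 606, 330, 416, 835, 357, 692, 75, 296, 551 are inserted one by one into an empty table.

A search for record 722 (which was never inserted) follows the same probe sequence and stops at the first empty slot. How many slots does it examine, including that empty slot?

479 hashes to 3; slot 3 is free -> place at 3.
41 hashes to 7; slot 7 is free -> place at 7.
606 hashes to 11; slot 11 is free -> place at 11.
330 hashes to 7; 7 taken -> place at 8.
416 hashes to 8; 8 taken -> place at 9.
835 hashes to 2; slot 2 is free -> place at 2.
357 hashes to 0; slot 0 is free -> place at 0.
692 hashes to 12; slot 12 is free -> place at 12.
75 hashes to 7; 7,8,9 taken -> place at 10.
296 hashes to 7; 7,8,9,10,11,12 taken -> place at 13.
551 hashes to 7; 7,8,9,10,11,12,13 taken -> place at 14.
Table: [357, ∅, 835, 479, ∅, ∅, ∅, 41, 330, 416, 75, 606, 692, 296, 551, ∅, ∅]
Lookup 722: h=8, probe 8,9,10,11,12,13,14,15 → slot 15 empty, not found.

8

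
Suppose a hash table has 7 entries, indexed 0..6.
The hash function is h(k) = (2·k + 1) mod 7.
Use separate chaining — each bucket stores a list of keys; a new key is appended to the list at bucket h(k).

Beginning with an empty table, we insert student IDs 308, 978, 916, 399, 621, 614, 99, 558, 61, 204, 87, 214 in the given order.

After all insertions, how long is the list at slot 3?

Insert 308: h=1, bucket 1 empty → new chain.
Insert 978: h=4, bucket 4 empty → new chain.
Insert 916: h=6, bucket 6 empty → new chain.
Insert 399: h=1, bucket 1 nonempty → append to chain.
Insert 621: h=4, bucket 4 nonempty → append to chain.
Insert 614: h=4, bucket 4 nonempty → append to chain.
Insert 99: h=3, bucket 3 empty → new chain.
Insert 558: h=4, bucket 4 nonempty → append to chain.
Insert 61: h=4, bucket 4 nonempty → append to chain.
Insert 204: h=3, bucket 3 nonempty → append to chain.
Insert 87: h=0, bucket 0 empty → new chain.
Insert 214: h=2, bucket 2 empty → new chain.
Final buckets:
0: 87
1: 308 -> 399
2: 214
3: 99 -> 204
4: 978 -> 621 -> 614 -> 558 -> 61
5: ∅
6: 916

2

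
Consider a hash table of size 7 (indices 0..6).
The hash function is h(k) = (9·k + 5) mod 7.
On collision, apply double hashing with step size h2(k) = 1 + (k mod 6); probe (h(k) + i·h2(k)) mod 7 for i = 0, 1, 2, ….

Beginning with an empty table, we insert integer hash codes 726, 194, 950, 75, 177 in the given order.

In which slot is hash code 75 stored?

726 hashes to 1; slot 1 is free → place at 1.
194 hashes to 1, h2=3; 1 taken → place at 4.
950 hashes to 1, h2=3; 1,4 taken → place at 0.
75 hashes to 1, h2=4; 1 taken → place at 5.
177 hashes to 2; slot 2 is free → place at 2.
Table: [950, 726, 177, —, 194, 75, —]

5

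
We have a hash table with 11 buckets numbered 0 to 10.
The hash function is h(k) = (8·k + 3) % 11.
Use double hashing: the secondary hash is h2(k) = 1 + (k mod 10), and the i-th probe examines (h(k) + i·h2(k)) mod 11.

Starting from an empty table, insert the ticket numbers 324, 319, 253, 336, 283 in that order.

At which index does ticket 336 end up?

6

Insert 324: h=10, slot 10 empty → index 10.
Insert 319: h=3, slot 3 empty → index 3.
Insert 253: h=3, h2=4, slot 3 occupied → index 7.
Insert 336: h=7, h2=7, slots 7,3,10 occupied → index 6.
Insert 283: h=1, slot 1 empty → index 1.
Table: [., 283, ., 319, ., ., 336, 253, ., ., 324]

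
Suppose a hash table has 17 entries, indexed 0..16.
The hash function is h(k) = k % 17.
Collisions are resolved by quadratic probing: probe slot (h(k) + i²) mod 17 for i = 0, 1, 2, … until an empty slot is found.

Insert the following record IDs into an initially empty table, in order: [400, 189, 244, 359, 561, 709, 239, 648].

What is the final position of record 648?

Insert 400: h=9, slot 9 empty → index 9.
Insert 189: h=2, slot 2 empty → index 2.
Insert 244: h=6, slot 6 empty → index 6.
Insert 359: h=2, slot 2 occupied → index 3.
Insert 561: h=0, slot 0 empty → index 0.
Insert 709: h=12, slot 12 empty → index 12.
Insert 239: h=1, slot 1 empty → index 1.
Insert 648: h=2, slots 2,3,6 occupied → index 11.
Table: [561, 239, 189, 359, —, —, 244, —, —, 400, —, 648, 709, —, —, —, —]

11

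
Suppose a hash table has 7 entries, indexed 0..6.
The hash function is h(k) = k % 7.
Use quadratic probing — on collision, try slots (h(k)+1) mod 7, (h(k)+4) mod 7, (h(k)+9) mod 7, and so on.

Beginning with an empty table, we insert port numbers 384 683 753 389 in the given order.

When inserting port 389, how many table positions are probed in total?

3

384: h=6 → slot 6
683: h=4 → slot 4
753: h=4, probe 4,5 → slot 5
389: h=4, probe 4,5,1 → slot 1
Table: [∅, 389, ∅, ∅, 683, 753, 384]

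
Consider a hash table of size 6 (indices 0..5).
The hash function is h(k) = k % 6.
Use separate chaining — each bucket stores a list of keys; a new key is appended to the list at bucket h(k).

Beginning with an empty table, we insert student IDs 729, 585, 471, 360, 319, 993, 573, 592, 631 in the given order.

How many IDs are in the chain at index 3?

729 -> bucket 3
585 -> bucket 3 (collision)
471 -> bucket 3 (collision)
360 -> bucket 0
319 -> bucket 1
993 -> bucket 3 (collision)
573 -> bucket 3 (collision)
592 -> bucket 4
631 -> bucket 1 (collision)
Final buckets:
0: 360
1: 319 -> 631
2: ∅
3: 729 -> 585 -> 471 -> 993 -> 573
4: 592
5: ∅

5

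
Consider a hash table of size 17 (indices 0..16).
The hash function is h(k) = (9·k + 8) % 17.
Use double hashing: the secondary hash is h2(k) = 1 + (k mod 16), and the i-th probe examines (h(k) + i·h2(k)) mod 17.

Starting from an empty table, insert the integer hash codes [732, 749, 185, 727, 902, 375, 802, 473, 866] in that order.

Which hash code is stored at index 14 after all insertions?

749

732 hashes to 0; slot 0 is free → place at 0.
749 hashes to 0, h2=14; 0 taken → place at 14.
185 hashes to 7; slot 7 is free → place at 7.
727 hashes to 6; slot 6 is free → place at 6.
902 hashes to 0, h2=7; 0,7,14 taken → place at 4.
375 hashes to 0, h2=8; 0 taken → place at 8.
802 hashes to 1; slot 1 is free → place at 1.
473 hashes to 15; slot 15 is free → place at 15.
866 hashes to 16; slot 16 is free → place at 16.
Table: [732, 802, -, -, 902, -, 727, 185, 375, -, -, -, -, -, 749, 473, 866]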